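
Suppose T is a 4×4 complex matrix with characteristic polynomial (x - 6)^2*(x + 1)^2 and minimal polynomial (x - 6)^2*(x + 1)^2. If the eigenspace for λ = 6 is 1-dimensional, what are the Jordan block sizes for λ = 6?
Block sizes for λ = 6: [2]

Step 1 — from the characteristic polynomial, algebraic multiplicity of λ = 6 is 2. From dim ker(T − (6)·I) = 1, there are exactly 1 Jordan blocks for λ = 6.
Step 2 — from the minimal polynomial, the factor (x − 6)^2 tells us the largest block for λ = 6 has size 2.
Step 3 — with total size 2, 1 blocks, and largest block 2, the block sizes (in nonincreasing order) are [2].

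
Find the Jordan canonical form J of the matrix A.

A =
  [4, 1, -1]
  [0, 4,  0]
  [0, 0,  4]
J_2(4) ⊕ J_1(4)

The characteristic polynomial is
  det(x·I − A) = x^3 - 12*x^2 + 48*x - 64 = (x - 4)^3

Eigenvalues and multiplicities (the geometric multiplicity of λ is n − rank(A − λI), which equals the number of Jordan blocks for λ):
  λ = 4: algebraic multiplicity = 3, geometric multiplicity = 2

Determining the block sizes for each eigenvalue:
  λ = 4: 2 blocks summing to 3 forces exactly one block of size 2 and the rest size 1 → block sizes [2, 1]

Assembling the blocks gives a Jordan form
J =
  [4, 1, 0]
  [0, 4, 0]
  [0, 0, 4]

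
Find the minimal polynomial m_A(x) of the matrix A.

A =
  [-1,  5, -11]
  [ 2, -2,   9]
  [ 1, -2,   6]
x^3 - 3*x^2 + 3*x - 1

The characteristic polynomial is χ_A(x) = (x - 1)^3, so the eigenvalues are known. The minimal polynomial is
  m_A(x) = Π_λ (x − λ)^{k_λ}
where k_λ is the size of the *largest* Jordan block for λ (equivalently, the smallest k with (A − λI)^k v = 0 for every generalised eigenvector v of λ).

  λ = 1: largest Jordan block has size 3, contributing (x − 1)^3

So m_A(x) = (x - 1)^3 = x^3 - 3*x^2 + 3*x - 1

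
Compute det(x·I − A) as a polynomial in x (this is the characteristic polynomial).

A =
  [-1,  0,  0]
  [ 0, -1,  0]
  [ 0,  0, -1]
x^3 + 3*x^2 + 3*x + 1

Expanding det(x·I − A) (e.g. by cofactor expansion or by noting that A is similar to its Jordan form J, which has the same characteristic polynomial as A) gives
  χ_A(x) = x^3 + 3*x^2 + 3*x + 1
which factors as (x + 1)^3. The eigenvalues (with algebraic multiplicities) are λ = -1 with multiplicity 3.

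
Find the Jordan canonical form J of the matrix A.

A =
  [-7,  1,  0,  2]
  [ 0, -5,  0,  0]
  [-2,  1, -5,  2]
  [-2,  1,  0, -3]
J_2(-5) ⊕ J_1(-5) ⊕ J_1(-5)

The characteristic polynomial is
  det(x·I − A) = x^4 + 20*x^3 + 150*x^2 + 500*x + 625 = (x + 5)^4

Eigenvalues and multiplicities (the geometric multiplicity of λ is n − rank(A − λI), which equals the number of Jordan blocks for λ):
  λ = -5: algebraic multiplicity = 4, geometric multiplicity = 3

Determining the block sizes for each eigenvalue:
  λ = -5: 3 blocks summing to 4 forces exactly one block of size 2 and the rest size 1 → block sizes [2, 1, 1]

Assembling the blocks gives a Jordan form
J =
  [-5,  1,  0,  0]
  [ 0, -5,  0,  0]
  [ 0,  0, -5,  0]
  [ 0,  0,  0, -5]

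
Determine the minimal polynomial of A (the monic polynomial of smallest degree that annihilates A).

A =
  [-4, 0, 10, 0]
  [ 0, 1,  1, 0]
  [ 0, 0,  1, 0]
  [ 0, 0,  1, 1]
x^3 + 2*x^2 - 7*x + 4

The characteristic polynomial is χ_A(x) = (x - 1)^3*(x + 4), so the eigenvalues are known. The minimal polynomial is
  m_A(x) = Π_λ (x − λ)^{k_λ}
where k_λ is the size of the *largest* Jordan block for λ (equivalently, the smallest k with (A − λI)^k v = 0 for every generalised eigenvector v of λ).

  λ = -4: largest Jordan block has size 1, contributing (x + 4)
  λ = 1: largest Jordan block has size 2, contributing (x − 1)^2

So m_A(x) = (x - 1)^2*(x + 4) = x^3 + 2*x^2 - 7*x + 4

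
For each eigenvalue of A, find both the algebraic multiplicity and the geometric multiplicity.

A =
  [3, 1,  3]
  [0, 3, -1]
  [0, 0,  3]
λ = 3: alg = 3, geom = 1

Step 1 — factor the characteristic polynomial to read off the algebraic multiplicities:
  χ_A(x) = (x - 3)^3

Step 2 — compute geometric multiplicities via the rank-nullity identity g(λ) = n − rank(A − λI):
  rank(A − (3)·I) = 2, so dim ker(A − (3)·I) = n − 2 = 1

Summary:
  λ = 3: algebraic multiplicity = 3, geometric multiplicity = 1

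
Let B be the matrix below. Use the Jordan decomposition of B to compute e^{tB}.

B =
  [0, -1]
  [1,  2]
e^{tB} =
  [-t*exp(t) + exp(t), -t*exp(t)]
  [t*exp(t), t*exp(t) + exp(t)]

Strategy: write B = P · J · P⁻¹ where J is a Jordan canonical form, so e^{tB} = P · e^{tJ} · P⁻¹, and e^{tJ} can be computed block-by-block.

B has Jordan form
J =
  [1, 1]
  [0, 1]
(up to reordering of blocks).

Per-block formulas:
  For a 2×2 Jordan block J_2(1): exp(t · J_2(1)) = e^(1t)·(I + t·N), where N is the 2×2 nilpotent shift.

After assembling e^{tJ} and conjugating by P, we get:

e^{tB} =
  [-t*exp(t) + exp(t), -t*exp(t)]
  [t*exp(t), t*exp(t) + exp(t)]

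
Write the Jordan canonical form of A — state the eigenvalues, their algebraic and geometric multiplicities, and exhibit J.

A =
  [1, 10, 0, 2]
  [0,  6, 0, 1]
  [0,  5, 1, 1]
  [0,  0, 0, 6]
J_1(1) ⊕ J_1(1) ⊕ J_2(6)

The characteristic polynomial is
  det(x·I − A) = x^4 - 14*x^3 + 61*x^2 - 84*x + 36 = (x - 6)^2*(x - 1)^2

Eigenvalues and multiplicities (the geometric multiplicity of λ is n − rank(A − λI), which equals the number of Jordan blocks for λ):
  λ = 1: algebraic multiplicity = 2, geometric multiplicity = 2
  λ = 6: algebraic multiplicity = 2, geometric multiplicity = 1

Determining the block sizes for each eigenvalue:
  λ = 1: gm = am = 2, so every block has size 1 → block sizes [1, 1]
  λ = 6: one block (gm = 1), so the single block has size am = 2 → block sizes [2]

Assembling the blocks gives a Jordan form
J =
  [1, 0, 0, 0]
  [0, 1, 0, 0]
  [0, 0, 6, 1]
  [0, 0, 0, 6]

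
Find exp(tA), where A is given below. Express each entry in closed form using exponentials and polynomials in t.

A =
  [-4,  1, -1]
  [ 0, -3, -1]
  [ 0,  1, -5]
e^{tA} =
  [exp(-4*t), t*exp(-4*t), -t*exp(-4*t)]
  [0, t*exp(-4*t) + exp(-4*t), -t*exp(-4*t)]
  [0, t*exp(-4*t), -t*exp(-4*t) + exp(-4*t)]

Strategy: write A = P · J · P⁻¹ where J is a Jordan canonical form, so e^{tA} = P · e^{tJ} · P⁻¹, and e^{tJ} can be computed block-by-block.

A has Jordan form
J =
  [-4,  1,  0]
  [ 0, -4,  0]
  [ 0,  0, -4]
(up to reordering of blocks).

Per-block formulas:
  For a 2×2 Jordan block J_2(-4): exp(t · J_2(-4)) = e^(-4t)·(I + t·N), where N is the 2×2 nilpotent shift.
  For a 1×1 block at λ = -4: exp(t · [-4]) = [e^(-4t)].

After assembling e^{tJ} and conjugating by P, we get:

e^{tA} =
  [exp(-4*t), t*exp(-4*t), -t*exp(-4*t)]
  [0, t*exp(-4*t) + exp(-4*t), -t*exp(-4*t)]
  [0, t*exp(-4*t), -t*exp(-4*t) + exp(-4*t)]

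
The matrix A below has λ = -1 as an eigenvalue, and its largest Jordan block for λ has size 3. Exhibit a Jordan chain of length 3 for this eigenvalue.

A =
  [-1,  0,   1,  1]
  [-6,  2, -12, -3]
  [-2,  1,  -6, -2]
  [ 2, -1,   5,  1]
A Jordan chain for λ = -1 of length 3:
v_1 = (0, 3, 1, -1)ᵀ
v_2 = (1, -12, -5, 5)ᵀ
v_3 = (0, 0, 1, 0)ᵀ

Let N = A − (-1)·I. We want v_3 with N^3 v_3 = 0 but N^2 v_3 ≠ 0; then v_{j-1} := N · v_j for j = 3, …, 2.

Pick v_3 = (0, 0, 1, 0)ᵀ.
Then v_2 = N · v_3 = (1, -12, -5, 5)ᵀ.
Then v_1 = N · v_2 = (0, 3, 1, -1)ᵀ.

Sanity check: (A − (-1)·I) v_1 = (0, 0, 0, 0)ᵀ = 0. ✓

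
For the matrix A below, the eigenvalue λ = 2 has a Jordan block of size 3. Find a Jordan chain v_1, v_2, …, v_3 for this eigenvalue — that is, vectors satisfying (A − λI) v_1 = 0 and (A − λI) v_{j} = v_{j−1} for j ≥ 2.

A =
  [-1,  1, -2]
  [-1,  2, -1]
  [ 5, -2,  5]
A Jordan chain for λ = 2 of length 3:
v_1 = (-2, -2, 2)ᵀ
v_2 = (-3, -1, 5)ᵀ
v_3 = (1, 0, 0)ᵀ

Let N = A − (2)·I. We want v_3 with N^3 v_3 = 0 but N^2 v_3 ≠ 0; then v_{j-1} := N · v_j for j = 3, …, 2.

Pick v_3 = (1, 0, 0)ᵀ.
Then v_2 = N · v_3 = (-3, -1, 5)ᵀ.
Then v_1 = N · v_2 = (-2, -2, 2)ᵀ.

Sanity check: (A − (2)·I) v_1 = (0, 0, 0)ᵀ = 0. ✓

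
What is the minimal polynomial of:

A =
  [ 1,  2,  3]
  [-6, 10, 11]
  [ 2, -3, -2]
x^3 - 9*x^2 + 27*x - 27

The characteristic polynomial is χ_A(x) = (x - 3)^3, so the eigenvalues are known. The minimal polynomial is
  m_A(x) = Π_λ (x − λ)^{k_λ}
where k_λ is the size of the *largest* Jordan block for λ (equivalently, the smallest k with (A − λI)^k v = 0 for every generalised eigenvector v of λ).

  λ = 3: largest Jordan block has size 3, contributing (x − 3)^3

So m_A(x) = (x - 3)^3 = x^3 - 9*x^2 + 27*x - 27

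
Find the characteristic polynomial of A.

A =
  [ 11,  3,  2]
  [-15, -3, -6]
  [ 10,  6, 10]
x^3 - 18*x^2 + 108*x - 216

Expanding det(x·I − A) (e.g. by cofactor expansion or by noting that A is similar to its Jordan form J, which has the same characteristic polynomial as A) gives
  χ_A(x) = x^3 - 18*x^2 + 108*x - 216
which factors as (x - 6)^3. The eigenvalues (with algebraic multiplicities) are λ = 6 with multiplicity 3.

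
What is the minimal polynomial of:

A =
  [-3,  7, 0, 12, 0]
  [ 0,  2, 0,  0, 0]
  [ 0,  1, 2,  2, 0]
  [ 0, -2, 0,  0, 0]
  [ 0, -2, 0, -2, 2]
x^4 - x^3 - 8*x^2 + 12*x

The characteristic polynomial is χ_A(x) = x*(x - 2)^3*(x + 3), so the eigenvalues are known. The minimal polynomial is
  m_A(x) = Π_λ (x − λ)^{k_λ}
where k_λ is the size of the *largest* Jordan block for λ (equivalently, the smallest k with (A − λI)^k v = 0 for every generalised eigenvector v of λ).

  λ = -3: largest Jordan block has size 1, contributing (x + 3)
  λ = 0: largest Jordan block has size 1, contributing (x − 0)
  λ = 2: largest Jordan block has size 2, contributing (x − 2)^2

So m_A(x) = x*(x - 2)^2*(x + 3) = x^4 - x^3 - 8*x^2 + 12*x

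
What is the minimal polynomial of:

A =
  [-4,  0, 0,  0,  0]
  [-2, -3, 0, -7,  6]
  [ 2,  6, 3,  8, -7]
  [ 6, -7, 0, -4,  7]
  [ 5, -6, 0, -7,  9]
x^5 - x^4 - 29*x^3 + 45*x^2 + 216*x - 432

The characteristic polynomial is χ_A(x) = (x - 3)^3*(x + 4)^2, so the eigenvalues are known. The minimal polynomial is
  m_A(x) = Π_λ (x − λ)^{k_λ}
where k_λ is the size of the *largest* Jordan block for λ (equivalently, the smallest k with (A − λI)^k v = 0 for every generalised eigenvector v of λ).

  λ = -4: largest Jordan block has size 2, contributing (x + 4)^2
  λ = 3: largest Jordan block has size 3, contributing (x − 3)^3

So m_A(x) = (x - 3)^3*(x + 4)^2 = x^5 - x^4 - 29*x^3 + 45*x^2 + 216*x - 432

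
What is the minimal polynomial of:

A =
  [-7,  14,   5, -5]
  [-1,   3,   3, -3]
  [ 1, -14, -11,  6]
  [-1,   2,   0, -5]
x^3 + 15*x^2 + 75*x + 125

The characteristic polynomial is χ_A(x) = (x + 5)^4, so the eigenvalues are known. The minimal polynomial is
  m_A(x) = Π_λ (x − λ)^{k_λ}
where k_λ is the size of the *largest* Jordan block for λ (equivalently, the smallest k with (A − λI)^k v = 0 for every generalised eigenvector v of λ).

  λ = -5: largest Jordan block has size 3, contributing (x + 5)^3

So m_A(x) = (x + 5)^3 = x^3 + 15*x^2 + 75*x + 125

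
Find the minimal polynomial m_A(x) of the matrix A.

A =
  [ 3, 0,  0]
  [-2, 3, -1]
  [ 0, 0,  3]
x^2 - 6*x + 9

The characteristic polynomial is χ_A(x) = (x - 3)^3, so the eigenvalues are known. The minimal polynomial is
  m_A(x) = Π_λ (x − λ)^{k_λ}
where k_λ is the size of the *largest* Jordan block for λ (equivalently, the smallest k with (A − λI)^k v = 0 for every generalised eigenvector v of λ).

  λ = 3: largest Jordan block has size 2, contributing (x − 3)^2

So m_A(x) = (x - 3)^2 = x^2 - 6*x + 9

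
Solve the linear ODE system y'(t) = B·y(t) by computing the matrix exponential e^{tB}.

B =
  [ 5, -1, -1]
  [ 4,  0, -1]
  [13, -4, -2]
e^{tB} =
  [-t^2*exp(t)/2 + 4*t*exp(t) + exp(t), t^2*exp(t)/2 - t*exp(t), -t*exp(t)]
  [-t^2*exp(t)/2 + 4*t*exp(t), t^2*exp(t)/2 - t*exp(t) + exp(t), -t*exp(t)]
  [-3*t^2*exp(t)/2 + 13*t*exp(t), 3*t^2*exp(t)/2 - 4*t*exp(t), -3*t*exp(t) + exp(t)]

Strategy: write B = P · J · P⁻¹ where J is a Jordan canonical form, so e^{tB} = P · e^{tJ} · P⁻¹, and e^{tJ} can be computed block-by-block.

B has Jordan form
J =
  [1, 1, 0]
  [0, 1, 1]
  [0, 0, 1]
(up to reordering of blocks).

Per-block formulas:
  For a 3×3 Jordan block J_3(1): exp(t · J_3(1)) = e^(1t)·(I + t·N + (t^2/2)·N^2), where N is the 3×3 nilpotent shift.

After assembling e^{tJ} and conjugating by P, we get:

e^{tB} =
  [-t^2*exp(t)/2 + 4*t*exp(t) + exp(t), t^2*exp(t)/2 - t*exp(t), -t*exp(t)]
  [-t^2*exp(t)/2 + 4*t*exp(t), t^2*exp(t)/2 - t*exp(t) + exp(t), -t*exp(t)]
  [-3*t^2*exp(t)/2 + 13*t*exp(t), 3*t^2*exp(t)/2 - 4*t*exp(t), -3*t*exp(t) + exp(t)]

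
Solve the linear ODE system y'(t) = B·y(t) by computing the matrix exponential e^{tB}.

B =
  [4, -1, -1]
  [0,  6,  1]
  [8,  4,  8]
e^{tB} =
  [-2*t^2*exp(6*t) - 2*t*exp(6*t) + exp(6*t), -t^2*exp(6*t) - t*exp(6*t), -t^2*exp(6*t)/2 - t*exp(6*t)]
  [4*t^2*exp(6*t), 2*t^2*exp(6*t) + exp(6*t), t^2*exp(6*t) + t*exp(6*t)]
  [8*t*exp(6*t), 4*t*exp(6*t), 2*t*exp(6*t) + exp(6*t)]

Strategy: write B = P · J · P⁻¹ where J is a Jordan canonical form, so e^{tB} = P · e^{tJ} · P⁻¹, and e^{tJ} can be computed block-by-block.

B has Jordan form
J =
  [6, 1, 0]
  [0, 6, 1]
  [0, 0, 6]
(up to reordering of blocks).

Per-block formulas:
  For a 3×3 Jordan block J_3(6): exp(t · J_3(6)) = e^(6t)·(I + t·N + (t^2/2)·N^2), where N is the 3×3 nilpotent shift.

After assembling e^{tJ} and conjugating by P, we get:

e^{tB} =
  [-2*t^2*exp(6*t) - 2*t*exp(6*t) + exp(6*t), -t^2*exp(6*t) - t*exp(6*t), -t^2*exp(6*t)/2 - t*exp(6*t)]
  [4*t^2*exp(6*t), 2*t^2*exp(6*t) + exp(6*t), t^2*exp(6*t) + t*exp(6*t)]
  [8*t*exp(6*t), 4*t*exp(6*t), 2*t*exp(6*t) + exp(6*t)]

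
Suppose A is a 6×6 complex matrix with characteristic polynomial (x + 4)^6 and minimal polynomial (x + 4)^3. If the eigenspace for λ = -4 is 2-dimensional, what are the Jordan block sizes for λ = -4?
Block sizes for λ = -4: [3, 3]

Step 1 — from the characteristic polynomial, algebraic multiplicity of λ = -4 is 6. From dim ker(A − (-4)·I) = 2, there are exactly 2 Jordan blocks for λ = -4.
Step 2 — from the minimal polynomial, the factor (x + 4)^3 tells us the largest block for λ = -4 has size 3.
Step 3 — with total size 6, 2 blocks, and largest block 3, the block sizes (in nonincreasing order) are [3, 3].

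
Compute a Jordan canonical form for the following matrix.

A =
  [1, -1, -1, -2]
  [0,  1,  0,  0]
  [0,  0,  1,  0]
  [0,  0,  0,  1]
J_2(1) ⊕ J_1(1) ⊕ J_1(1)

The characteristic polynomial is
  det(x·I − A) = x^4 - 4*x^3 + 6*x^2 - 4*x + 1 = (x - 1)^4

Eigenvalues and multiplicities (the geometric multiplicity of λ is n − rank(A − λI), which equals the number of Jordan blocks for λ):
  λ = 1: algebraic multiplicity = 4, geometric multiplicity = 3

Determining the block sizes for each eigenvalue:
  λ = 1: 3 blocks summing to 4 forces exactly one block of size 2 and the rest size 1 → block sizes [2, 1, 1]

Assembling the blocks gives a Jordan form
J =
  [1, 1, 0, 0]
  [0, 1, 0, 0]
  [0, 0, 1, 0]
  [0, 0, 0, 1]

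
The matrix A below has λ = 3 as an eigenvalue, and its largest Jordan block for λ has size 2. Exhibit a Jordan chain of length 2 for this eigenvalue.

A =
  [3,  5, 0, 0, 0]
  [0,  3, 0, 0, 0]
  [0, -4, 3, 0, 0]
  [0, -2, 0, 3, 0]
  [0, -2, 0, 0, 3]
A Jordan chain for λ = 3 of length 2:
v_1 = (5, 0, -4, -2, -2)ᵀ
v_2 = (0, 1, 0, 0, 0)ᵀ

Let N = A − (3)·I. We want v_2 with N^2 v_2 = 0 but N^1 v_2 ≠ 0; then v_{j-1} := N · v_j for j = 2, …, 2.

Pick v_2 = (0, 1, 0, 0, 0)ᵀ.
Then v_1 = N · v_2 = (5, 0, -4, -2, -2)ᵀ.

Sanity check: (A − (3)·I) v_1 = (0, 0, 0, 0, 0)ᵀ = 0. ✓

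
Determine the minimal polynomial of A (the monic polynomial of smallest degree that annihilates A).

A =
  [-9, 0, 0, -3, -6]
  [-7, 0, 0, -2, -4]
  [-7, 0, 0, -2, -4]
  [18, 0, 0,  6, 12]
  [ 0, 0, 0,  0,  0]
x^3 + 3*x^2

The characteristic polynomial is χ_A(x) = x^4*(x + 3), so the eigenvalues are known. The minimal polynomial is
  m_A(x) = Π_λ (x − λ)^{k_λ}
where k_λ is the size of the *largest* Jordan block for λ (equivalently, the smallest k with (A − λI)^k v = 0 for every generalised eigenvector v of λ).

  λ = -3: largest Jordan block has size 1, contributing (x + 3)
  λ = 0: largest Jordan block has size 2, contributing (x − 0)^2

So m_A(x) = x^2*(x + 3) = x^3 + 3*x^2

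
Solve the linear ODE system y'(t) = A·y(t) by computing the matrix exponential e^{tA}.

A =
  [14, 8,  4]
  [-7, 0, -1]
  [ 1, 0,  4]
e^{tA} =
  [6*t^2*exp(6*t) + 8*t*exp(6*t) + exp(6*t), 8*t^2*exp(6*t) + 8*t*exp(6*t), 8*t^2*exp(6*t) + 4*t*exp(6*t)]
  [-15*t^2*exp(6*t)/2 - 7*t*exp(6*t), -10*t^2*exp(6*t) - 6*t*exp(6*t) + exp(6*t), -10*t^2*exp(6*t) - t*exp(6*t)]
  [3*t^2*exp(6*t) + t*exp(6*t), 4*t^2*exp(6*t), 4*t^2*exp(6*t) - 2*t*exp(6*t) + exp(6*t)]

Strategy: write A = P · J · P⁻¹ where J is a Jordan canonical form, so e^{tA} = P · e^{tJ} · P⁻¹, and e^{tJ} can be computed block-by-block.

A has Jordan form
J =
  [6, 1, 0]
  [0, 6, 1]
  [0, 0, 6]
(up to reordering of blocks).

Per-block formulas:
  For a 3×3 Jordan block J_3(6): exp(t · J_3(6)) = e^(6t)·(I + t·N + (t^2/2)·N^2), where N is the 3×3 nilpotent shift.

After assembling e^{tJ} and conjugating by P, we get:

e^{tA} =
  [6*t^2*exp(6*t) + 8*t*exp(6*t) + exp(6*t), 8*t^2*exp(6*t) + 8*t*exp(6*t), 8*t^2*exp(6*t) + 4*t*exp(6*t)]
  [-15*t^2*exp(6*t)/2 - 7*t*exp(6*t), -10*t^2*exp(6*t) - 6*t*exp(6*t) + exp(6*t), -10*t^2*exp(6*t) - t*exp(6*t)]
  [3*t^2*exp(6*t) + t*exp(6*t), 4*t^2*exp(6*t), 4*t^2*exp(6*t) - 2*t*exp(6*t) + exp(6*t)]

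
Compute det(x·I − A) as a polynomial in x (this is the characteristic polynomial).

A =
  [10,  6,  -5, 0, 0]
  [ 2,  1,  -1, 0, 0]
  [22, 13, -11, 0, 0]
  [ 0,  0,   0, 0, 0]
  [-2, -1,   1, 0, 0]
x^5

Expanding det(x·I − A) (e.g. by cofactor expansion or by noting that A is similar to its Jordan form J, which has the same characteristic polynomial as A) gives
  χ_A(x) = x^5
which factors as x^5. The eigenvalues (with algebraic multiplicities) are λ = 0 with multiplicity 5.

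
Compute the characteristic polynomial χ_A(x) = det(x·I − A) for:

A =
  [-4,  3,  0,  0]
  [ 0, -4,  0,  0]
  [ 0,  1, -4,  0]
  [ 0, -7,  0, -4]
x^4 + 16*x^3 + 96*x^2 + 256*x + 256

Expanding det(x·I − A) (e.g. by cofactor expansion or by noting that A is similar to its Jordan form J, which has the same characteristic polynomial as A) gives
  χ_A(x) = x^4 + 16*x^3 + 96*x^2 + 256*x + 256
which factors as (x + 4)^4. The eigenvalues (with algebraic multiplicities) are λ = -4 with multiplicity 4.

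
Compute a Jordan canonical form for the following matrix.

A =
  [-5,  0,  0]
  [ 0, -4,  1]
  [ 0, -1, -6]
J_2(-5) ⊕ J_1(-5)

The characteristic polynomial is
  det(x·I − A) = x^3 + 15*x^2 + 75*x + 125 = (x + 5)^3

Eigenvalues and multiplicities (the geometric multiplicity of λ is n − rank(A − λI), which equals the number of Jordan blocks for λ):
  λ = -5: algebraic multiplicity = 3, geometric multiplicity = 2

Determining the block sizes for each eigenvalue:
  λ = -5: 2 blocks summing to 3 forces exactly one block of size 2 and the rest size 1 → block sizes [2, 1]

Assembling the blocks gives a Jordan form
J =
  [-5,  1,  0]
  [ 0, -5,  0]
  [ 0,  0, -5]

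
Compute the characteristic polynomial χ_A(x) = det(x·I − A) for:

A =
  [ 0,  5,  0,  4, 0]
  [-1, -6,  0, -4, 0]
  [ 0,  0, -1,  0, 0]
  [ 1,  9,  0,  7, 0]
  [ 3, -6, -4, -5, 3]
x^5 - 3*x^4 - 6*x^3 + 10*x^2 + 21*x + 9

Expanding det(x·I − A) (e.g. by cofactor expansion or by noting that A is similar to its Jordan form J, which has the same characteristic polynomial as A) gives
  χ_A(x) = x^5 - 3*x^4 - 6*x^3 + 10*x^2 + 21*x + 9
which factors as (x - 3)^2*(x + 1)^3. The eigenvalues (with algebraic multiplicities) are λ = -1 with multiplicity 3, λ = 3 with multiplicity 2.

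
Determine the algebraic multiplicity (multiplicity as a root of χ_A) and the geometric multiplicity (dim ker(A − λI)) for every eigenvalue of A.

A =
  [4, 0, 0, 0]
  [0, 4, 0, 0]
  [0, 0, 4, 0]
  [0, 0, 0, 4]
λ = 4: alg = 4, geom = 4

Step 1 — factor the characteristic polynomial to read off the algebraic multiplicities:
  χ_A(x) = (x - 4)^4

Step 2 — compute geometric multiplicities via the rank-nullity identity g(λ) = n − rank(A − λI):
  rank(A − (4)·I) = 0, so dim ker(A − (4)·I) = n − 0 = 4

Summary:
  λ = 4: algebraic multiplicity = 4, geometric multiplicity = 4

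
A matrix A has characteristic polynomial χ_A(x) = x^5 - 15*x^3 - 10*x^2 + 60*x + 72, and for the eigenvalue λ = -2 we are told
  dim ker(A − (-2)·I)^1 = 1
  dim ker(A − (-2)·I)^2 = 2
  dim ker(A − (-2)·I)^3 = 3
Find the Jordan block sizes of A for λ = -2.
Block sizes for λ = -2: [3]

From the dimensions of kernels of powers, the number of Jordan blocks of size at least j is d_j − d_{j−1} where d_j = dim ker(N^j) (with d_0 = 0). Computing the differences gives [1, 1, 1].
The number of blocks of size exactly k is (#blocks of size ≥ k) − (#blocks of size ≥ k + 1), so the partition is: 1 block(s) of size 3.
In nonincreasing order the block sizes are [3].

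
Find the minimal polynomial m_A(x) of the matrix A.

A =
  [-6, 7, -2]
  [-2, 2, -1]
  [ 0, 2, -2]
x^3 + 6*x^2 + 12*x + 8

The characteristic polynomial is χ_A(x) = (x + 2)^3, so the eigenvalues are known. The minimal polynomial is
  m_A(x) = Π_λ (x − λ)^{k_λ}
where k_λ is the size of the *largest* Jordan block for λ (equivalently, the smallest k with (A − λI)^k v = 0 for every generalised eigenvector v of λ).

  λ = -2: largest Jordan block has size 3, contributing (x + 2)^3

So m_A(x) = (x + 2)^3 = x^3 + 6*x^2 + 12*x + 8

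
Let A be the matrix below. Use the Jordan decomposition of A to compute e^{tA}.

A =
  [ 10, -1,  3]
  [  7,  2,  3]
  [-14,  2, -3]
e^{tA} =
  [7*t*exp(3*t) + exp(3*t), -t*exp(3*t), 3*t*exp(3*t)]
  [7*t*exp(3*t), -t*exp(3*t) + exp(3*t), 3*t*exp(3*t)]
  [-14*t*exp(3*t), 2*t*exp(3*t), -6*t*exp(3*t) + exp(3*t)]

Strategy: write A = P · J · P⁻¹ where J is a Jordan canonical form, so e^{tA} = P · e^{tJ} · P⁻¹, and e^{tJ} can be computed block-by-block.

A has Jordan form
J =
  [3, 1, 0]
  [0, 3, 0]
  [0, 0, 3]
(up to reordering of blocks).

Per-block formulas:
  For a 2×2 Jordan block J_2(3): exp(t · J_2(3)) = e^(3t)·(I + t·N), where N is the 2×2 nilpotent shift.
  For a 1×1 block at λ = 3: exp(t · [3]) = [e^(3t)].

After assembling e^{tJ} and conjugating by P, we get:

e^{tA} =
  [7*t*exp(3*t) + exp(3*t), -t*exp(3*t), 3*t*exp(3*t)]
  [7*t*exp(3*t), -t*exp(3*t) + exp(3*t), 3*t*exp(3*t)]
  [-14*t*exp(3*t), 2*t*exp(3*t), -6*t*exp(3*t) + exp(3*t)]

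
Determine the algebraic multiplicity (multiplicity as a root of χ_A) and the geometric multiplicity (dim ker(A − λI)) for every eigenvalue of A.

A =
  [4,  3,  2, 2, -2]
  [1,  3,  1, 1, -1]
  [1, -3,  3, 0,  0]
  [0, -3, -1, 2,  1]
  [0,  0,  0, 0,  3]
λ = 3: alg = 5, geom = 3

Step 1 — factor the characteristic polynomial to read off the algebraic multiplicities:
  χ_A(x) = (x - 3)^5

Step 2 — compute geometric multiplicities via the rank-nullity identity g(λ) = n − rank(A − λI):
  rank(A − (3)·I) = 2, so dim ker(A − (3)·I) = n − 2 = 3

Summary:
  λ = 3: algebraic multiplicity = 5, geometric multiplicity = 3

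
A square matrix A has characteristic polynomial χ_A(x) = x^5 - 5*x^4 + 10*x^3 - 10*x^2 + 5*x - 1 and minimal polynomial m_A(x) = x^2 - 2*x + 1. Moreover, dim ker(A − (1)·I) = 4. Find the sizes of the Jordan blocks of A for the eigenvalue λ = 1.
Block sizes for λ = 1: [2, 1, 1, 1]

Step 1 — from the characteristic polynomial, algebraic multiplicity of λ = 1 is 5. From dim ker(A − (1)·I) = 4, there are exactly 4 Jordan blocks for λ = 1.
Step 2 — from the minimal polynomial, the factor (x − 1)^2 tells us the largest block for λ = 1 has size 2.
Step 3 — with total size 5, 4 blocks, and largest block 2, the block sizes (in nonincreasing order) are [2, 1, 1, 1].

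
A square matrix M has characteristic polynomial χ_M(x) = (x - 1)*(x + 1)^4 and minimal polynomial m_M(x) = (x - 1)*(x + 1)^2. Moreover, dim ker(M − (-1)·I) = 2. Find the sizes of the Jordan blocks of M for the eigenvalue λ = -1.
Block sizes for λ = -1: [2, 2]

Step 1 — from the characteristic polynomial, algebraic multiplicity of λ = -1 is 4. From dim ker(M − (-1)·I) = 2, there are exactly 2 Jordan blocks for λ = -1.
Step 2 — from the minimal polynomial, the factor (x + 1)^2 tells us the largest block for λ = -1 has size 2.
Step 3 — with total size 4, 2 blocks, and largest block 2, the block sizes (in nonincreasing order) are [2, 2].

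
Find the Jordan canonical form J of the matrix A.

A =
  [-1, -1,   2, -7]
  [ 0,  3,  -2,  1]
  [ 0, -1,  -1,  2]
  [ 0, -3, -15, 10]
J_1(-1) ⊕ J_3(4)

The characteristic polynomial is
  det(x·I − A) = x^4 - 11*x^3 + 36*x^2 - 16*x - 64 = (x - 4)^3*(x + 1)

Eigenvalues and multiplicities (the geometric multiplicity of λ is n − rank(A − λI), which equals the number of Jordan blocks for λ):
  λ = -1: algebraic multiplicity = 1, geometric multiplicity = 1
  λ = 4: algebraic multiplicity = 3, geometric multiplicity = 1

Determining the block sizes for each eigenvalue:
  λ = -1: one block (gm = 1), so the single block has size am = 1 → block sizes [1]
  λ = 4: one block (gm = 1), so the single block has size am = 3 → block sizes [3]

Assembling the blocks gives a Jordan form
J =
  [-1, 0, 0, 0]
  [ 0, 4, 1, 0]
  [ 0, 0, 4, 1]
  [ 0, 0, 0, 4]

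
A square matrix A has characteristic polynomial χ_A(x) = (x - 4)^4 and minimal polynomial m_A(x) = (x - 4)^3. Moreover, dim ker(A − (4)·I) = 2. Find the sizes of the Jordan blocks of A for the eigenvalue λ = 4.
Block sizes for λ = 4: [3, 1]

Step 1 — from the characteristic polynomial, algebraic multiplicity of λ = 4 is 4. From dim ker(A − (4)·I) = 2, there are exactly 2 Jordan blocks for λ = 4.
Step 2 — from the minimal polynomial, the factor (x − 4)^3 tells us the largest block for λ = 4 has size 3.
Step 3 — with total size 4, 2 blocks, and largest block 3, the block sizes (in nonincreasing order) are [3, 1].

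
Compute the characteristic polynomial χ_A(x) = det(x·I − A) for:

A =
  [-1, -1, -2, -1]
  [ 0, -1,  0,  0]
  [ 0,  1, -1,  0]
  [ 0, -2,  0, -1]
x^4 + 4*x^3 + 6*x^2 + 4*x + 1

Expanding det(x·I − A) (e.g. by cofactor expansion or by noting that A is similar to its Jordan form J, which has the same characteristic polynomial as A) gives
  χ_A(x) = x^4 + 4*x^3 + 6*x^2 + 4*x + 1
which factors as (x + 1)^4. The eigenvalues (with algebraic multiplicities) are λ = -1 with multiplicity 4.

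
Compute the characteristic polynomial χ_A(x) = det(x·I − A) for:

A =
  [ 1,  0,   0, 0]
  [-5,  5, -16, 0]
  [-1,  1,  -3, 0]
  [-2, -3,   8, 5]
x^4 - 8*x^3 + 18*x^2 - 16*x + 5

Expanding det(x·I − A) (e.g. by cofactor expansion or by noting that A is similar to its Jordan form J, which has the same characteristic polynomial as A) gives
  χ_A(x) = x^4 - 8*x^3 + 18*x^2 - 16*x + 5
which factors as (x - 5)*(x - 1)^3. The eigenvalues (with algebraic multiplicities) are λ = 1 with multiplicity 3, λ = 5 with multiplicity 1.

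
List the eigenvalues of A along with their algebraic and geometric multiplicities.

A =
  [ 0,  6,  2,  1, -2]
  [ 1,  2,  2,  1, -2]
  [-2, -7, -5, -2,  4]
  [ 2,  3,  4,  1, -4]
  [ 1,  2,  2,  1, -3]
λ = -1: alg = 5, geom = 3

Step 1 — factor the characteristic polynomial to read off the algebraic multiplicities:
  χ_A(x) = (x + 1)^5

Step 2 — compute geometric multiplicities via the rank-nullity identity g(λ) = n − rank(A − λI):
  rank(A − (-1)·I) = 2, so dim ker(A − (-1)·I) = n − 2 = 3

Summary:
  λ = -1: algebraic multiplicity = 5, geometric multiplicity = 3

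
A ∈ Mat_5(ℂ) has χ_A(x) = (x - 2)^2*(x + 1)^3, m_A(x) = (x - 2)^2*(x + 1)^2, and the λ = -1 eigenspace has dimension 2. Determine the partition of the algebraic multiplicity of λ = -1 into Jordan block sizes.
Block sizes for λ = -1: [2, 1]

Step 1 — from the characteristic polynomial, algebraic multiplicity of λ = -1 is 3. From dim ker(A − (-1)·I) = 2, there are exactly 2 Jordan blocks for λ = -1.
Step 2 — from the minimal polynomial, the factor (x + 1)^2 tells us the largest block for λ = -1 has size 2.
Step 3 — with total size 3, 2 blocks, and largest block 2, the block sizes (in nonincreasing order) are [2, 1].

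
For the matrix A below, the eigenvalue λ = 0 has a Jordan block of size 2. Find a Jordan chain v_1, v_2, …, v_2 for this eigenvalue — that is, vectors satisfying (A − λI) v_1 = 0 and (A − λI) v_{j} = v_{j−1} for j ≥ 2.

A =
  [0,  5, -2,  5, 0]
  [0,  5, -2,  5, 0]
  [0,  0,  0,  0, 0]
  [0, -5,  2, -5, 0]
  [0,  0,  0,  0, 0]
A Jordan chain for λ = 0 of length 2:
v_1 = (5, 5, 0, -5, 0)ᵀ
v_2 = (0, 1, 0, 0, 0)ᵀ

Let N = A − (0)·I. We want v_2 with N^2 v_2 = 0 but N^1 v_2 ≠ 0; then v_{j-1} := N · v_j for j = 2, …, 2.

Pick v_2 = (0, 1, 0, 0, 0)ᵀ.
Then v_1 = N · v_2 = (5, 5, 0, -5, 0)ᵀ.

Sanity check: (A − (0)·I) v_1 = (0, 0, 0, 0, 0)ᵀ = 0. ✓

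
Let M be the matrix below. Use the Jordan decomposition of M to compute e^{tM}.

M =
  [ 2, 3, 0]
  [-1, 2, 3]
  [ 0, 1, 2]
e^{tM} =
  [-3*t^2*exp(2*t)/2 + exp(2*t), 3*t*exp(2*t), 9*t^2*exp(2*t)/2]
  [-t*exp(2*t), exp(2*t), 3*t*exp(2*t)]
  [-t^2*exp(2*t)/2, t*exp(2*t), 3*t^2*exp(2*t)/2 + exp(2*t)]

Strategy: write M = P · J · P⁻¹ where J is a Jordan canonical form, so e^{tM} = P · e^{tJ} · P⁻¹, and e^{tJ} can be computed block-by-block.

M has Jordan form
J =
  [2, 1, 0]
  [0, 2, 1]
  [0, 0, 2]
(up to reordering of blocks).

Per-block formulas:
  For a 3×3 Jordan block J_3(2): exp(t · J_3(2)) = e^(2t)·(I + t·N + (t^2/2)·N^2), where N is the 3×3 nilpotent shift.

After assembling e^{tJ} and conjugating by P, we get:

e^{tM} =
  [-3*t^2*exp(2*t)/2 + exp(2*t), 3*t*exp(2*t), 9*t^2*exp(2*t)/2]
  [-t*exp(2*t), exp(2*t), 3*t*exp(2*t)]
  [-t^2*exp(2*t)/2, t*exp(2*t), 3*t^2*exp(2*t)/2 + exp(2*t)]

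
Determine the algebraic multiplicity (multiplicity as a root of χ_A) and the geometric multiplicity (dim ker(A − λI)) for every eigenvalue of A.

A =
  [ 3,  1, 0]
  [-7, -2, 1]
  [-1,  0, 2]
λ = 1: alg = 3, geom = 1

Step 1 — factor the characteristic polynomial to read off the algebraic multiplicities:
  χ_A(x) = (x - 1)^3

Step 2 — compute geometric multiplicities via the rank-nullity identity g(λ) = n − rank(A − λI):
  rank(A − (1)·I) = 2, so dim ker(A − (1)·I) = n − 2 = 1

Summary:
  λ = 1: algebraic multiplicity = 3, geometric multiplicity = 1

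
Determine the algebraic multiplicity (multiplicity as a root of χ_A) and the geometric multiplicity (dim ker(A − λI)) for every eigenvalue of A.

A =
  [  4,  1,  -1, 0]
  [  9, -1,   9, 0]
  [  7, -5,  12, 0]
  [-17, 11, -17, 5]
λ = 5: alg = 4, geom = 2

Step 1 — factor the characteristic polynomial to read off the algebraic multiplicities:
  χ_A(x) = (x - 5)^4

Step 2 — compute geometric multiplicities via the rank-nullity identity g(λ) = n − rank(A − λI):
  rank(A − (5)·I) = 2, so dim ker(A − (5)·I) = n − 2 = 2

Summary:
  λ = 5: algebraic multiplicity = 4, geometric multiplicity = 2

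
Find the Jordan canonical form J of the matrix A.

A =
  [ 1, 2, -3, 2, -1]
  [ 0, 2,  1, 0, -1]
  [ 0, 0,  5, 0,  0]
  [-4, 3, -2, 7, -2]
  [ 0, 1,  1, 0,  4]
J_3(3) ⊕ J_1(5) ⊕ J_1(5)

The characteristic polynomial is
  det(x·I − A) = x^5 - 19*x^4 + 142*x^3 - 522*x^2 + 945*x - 675 = (x - 5)^2*(x - 3)^3

Eigenvalues and multiplicities (the geometric multiplicity of λ is n − rank(A − λI), which equals the number of Jordan blocks for λ):
  λ = 3: algebraic multiplicity = 3, geometric multiplicity = 1
  λ = 5: algebraic multiplicity = 2, geometric multiplicity = 2

Determining the block sizes for each eigenvalue:
  λ = 3: one block (gm = 1), so the single block has size am = 3 → block sizes [3]
  λ = 5: gm = am = 2, so every block has size 1 → block sizes [1, 1]

Assembling the blocks gives a Jordan form
J =
  [3, 1, 0, 0, 0]
  [0, 3, 1, 0, 0]
  [0, 0, 3, 0, 0]
  [0, 0, 0, 5, 0]
  [0, 0, 0, 0, 5]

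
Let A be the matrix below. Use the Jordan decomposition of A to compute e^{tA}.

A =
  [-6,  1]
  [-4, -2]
e^{tA} =
  [-2*t*exp(-4*t) + exp(-4*t), t*exp(-4*t)]
  [-4*t*exp(-4*t), 2*t*exp(-4*t) + exp(-4*t)]

Strategy: write A = P · J · P⁻¹ where J is a Jordan canonical form, so e^{tA} = P · e^{tJ} · P⁻¹, and e^{tJ} can be computed block-by-block.

A has Jordan form
J =
  [-4,  1]
  [ 0, -4]
(up to reordering of blocks).

Per-block formulas:
  For a 2×2 Jordan block J_2(-4): exp(t · J_2(-4)) = e^(-4t)·(I + t·N), where N is the 2×2 nilpotent shift.

After assembling e^{tJ} and conjugating by P, we get:

e^{tA} =
  [-2*t*exp(-4*t) + exp(-4*t), t*exp(-4*t)]
  [-4*t*exp(-4*t), 2*t*exp(-4*t) + exp(-4*t)]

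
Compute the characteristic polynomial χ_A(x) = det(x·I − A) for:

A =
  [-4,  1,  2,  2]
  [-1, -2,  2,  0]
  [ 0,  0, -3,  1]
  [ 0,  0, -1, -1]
x^4 + 10*x^3 + 37*x^2 + 60*x + 36

Expanding det(x·I − A) (e.g. by cofactor expansion or by noting that A is similar to its Jordan form J, which has the same characteristic polynomial as A) gives
  χ_A(x) = x^4 + 10*x^3 + 37*x^2 + 60*x + 36
which factors as (x + 2)^2*(x + 3)^2. The eigenvalues (with algebraic multiplicities) are λ = -3 with multiplicity 2, λ = -2 with multiplicity 2.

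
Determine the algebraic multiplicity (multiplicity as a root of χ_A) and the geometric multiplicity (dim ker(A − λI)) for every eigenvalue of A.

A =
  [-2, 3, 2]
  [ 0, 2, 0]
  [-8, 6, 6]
λ = 2: alg = 3, geom = 2

Step 1 — factor the characteristic polynomial to read off the algebraic multiplicities:
  χ_A(x) = (x - 2)^3

Step 2 — compute geometric multiplicities via the rank-nullity identity g(λ) = n − rank(A − λI):
  rank(A − (2)·I) = 1, so dim ker(A − (2)·I) = n − 1 = 2

Summary:
  λ = 2: algebraic multiplicity = 3, geometric multiplicity = 2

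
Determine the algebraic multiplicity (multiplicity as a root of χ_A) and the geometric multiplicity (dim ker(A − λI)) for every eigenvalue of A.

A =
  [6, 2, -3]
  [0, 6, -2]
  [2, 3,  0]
λ = 4: alg = 3, geom = 1

Step 1 — factor the characteristic polynomial to read off the algebraic multiplicities:
  χ_A(x) = (x - 4)^3

Step 2 — compute geometric multiplicities via the rank-nullity identity g(λ) = n − rank(A − λI):
  rank(A − (4)·I) = 2, so dim ker(A − (4)·I) = n − 2 = 1

Summary:
  λ = 4: algebraic multiplicity = 3, geometric multiplicity = 1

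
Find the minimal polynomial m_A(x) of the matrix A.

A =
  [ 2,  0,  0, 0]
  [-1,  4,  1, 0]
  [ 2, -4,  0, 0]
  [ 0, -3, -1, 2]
x^3 - 6*x^2 + 12*x - 8

The characteristic polynomial is χ_A(x) = (x - 2)^4, so the eigenvalues are known. The minimal polynomial is
  m_A(x) = Π_λ (x − λ)^{k_λ}
where k_λ is the size of the *largest* Jordan block for λ (equivalently, the smallest k with (A − λI)^k v = 0 for every generalised eigenvector v of λ).

  λ = 2: largest Jordan block has size 3, contributing (x − 2)^3

So m_A(x) = (x - 2)^3 = x^3 - 6*x^2 + 12*x - 8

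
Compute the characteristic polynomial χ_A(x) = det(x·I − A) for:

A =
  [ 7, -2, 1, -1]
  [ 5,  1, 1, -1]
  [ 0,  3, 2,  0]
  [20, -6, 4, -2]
x^4 - 8*x^3 + 24*x^2 - 32*x + 16

Expanding det(x·I − A) (e.g. by cofactor expansion or by noting that A is similar to its Jordan form J, which has the same characteristic polynomial as A) gives
  χ_A(x) = x^4 - 8*x^3 + 24*x^2 - 32*x + 16
which factors as (x - 2)^4. The eigenvalues (with algebraic multiplicities) are λ = 2 with multiplicity 4.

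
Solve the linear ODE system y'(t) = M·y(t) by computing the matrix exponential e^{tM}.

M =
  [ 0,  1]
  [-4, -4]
e^{tM} =
  [2*t*exp(-2*t) + exp(-2*t), t*exp(-2*t)]
  [-4*t*exp(-2*t), -2*t*exp(-2*t) + exp(-2*t)]

Strategy: write M = P · J · P⁻¹ where J is a Jordan canonical form, so e^{tM} = P · e^{tJ} · P⁻¹, and e^{tJ} can be computed block-by-block.

M has Jordan form
J =
  [-2,  1]
  [ 0, -2]
(up to reordering of blocks).

Per-block formulas:
  For a 2×2 Jordan block J_2(-2): exp(t · J_2(-2)) = e^(-2t)·(I + t·N), where N is the 2×2 nilpotent shift.

After assembling e^{tJ} and conjugating by P, we get:

e^{tM} =
  [2*t*exp(-2*t) + exp(-2*t), t*exp(-2*t)]
  [-4*t*exp(-2*t), -2*t*exp(-2*t) + exp(-2*t)]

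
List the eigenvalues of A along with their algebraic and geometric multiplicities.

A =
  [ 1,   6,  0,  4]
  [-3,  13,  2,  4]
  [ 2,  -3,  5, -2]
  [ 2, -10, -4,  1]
λ = 5: alg = 4, geom = 2

Step 1 — factor the characteristic polynomial to read off the algebraic multiplicities:
  χ_A(x) = (x - 5)^4

Step 2 — compute geometric multiplicities via the rank-nullity identity g(λ) = n − rank(A − λI):
  rank(A − (5)·I) = 2, so dim ker(A − (5)·I) = n − 2 = 2

Summary:
  λ = 5: algebraic multiplicity = 4, geometric multiplicity = 2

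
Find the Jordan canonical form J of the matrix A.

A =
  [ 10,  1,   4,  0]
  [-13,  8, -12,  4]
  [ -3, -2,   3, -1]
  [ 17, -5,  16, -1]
J_2(5) ⊕ J_2(5)

The characteristic polynomial is
  det(x·I − A) = x^4 - 20*x^3 + 150*x^2 - 500*x + 625 = (x - 5)^4

Eigenvalues and multiplicities (the geometric multiplicity of λ is n − rank(A − λI), which equals the number of Jordan blocks for λ):
  λ = 5: algebraic multiplicity = 4, geometric multiplicity = 2

Determining the block sizes for each eigenvalue:
  λ = 5: with am = 4 and gm = 2, the partition is not yet determined (e.g. several partitions of 4 into 2 parts exist). Let N = A − (5)·I. Computing rank(N^1) = 2, rank(N^2) = 0; the number of blocks of size ≥ j is rank(N^{j−1}) − rank(N^j), giving [2, 2]. So we have 2 block(s) of size 2 → block sizes [2, 2]

Assembling the blocks gives a Jordan form
J =
  [5, 1, 0, 0]
  [0, 5, 0, 0]
  [0, 0, 5, 1]
  [0, 0, 0, 5]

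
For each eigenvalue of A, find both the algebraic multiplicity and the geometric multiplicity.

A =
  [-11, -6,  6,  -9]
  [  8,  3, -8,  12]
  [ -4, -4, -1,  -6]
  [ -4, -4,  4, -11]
λ = -5: alg = 4, geom = 3

Step 1 — factor the characteristic polynomial to read off the algebraic multiplicities:
  χ_A(x) = (x + 5)^4

Step 2 — compute geometric multiplicities via the rank-nullity identity g(λ) = n − rank(A − λI):
  rank(A − (-5)·I) = 1, so dim ker(A − (-5)·I) = n − 1 = 3

Summary:
  λ = -5: algebraic multiplicity = 4, geometric multiplicity = 3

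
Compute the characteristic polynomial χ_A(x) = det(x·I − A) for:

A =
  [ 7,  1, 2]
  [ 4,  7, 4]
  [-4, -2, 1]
x^3 - 15*x^2 + 75*x - 125

Expanding det(x·I − A) (e.g. by cofactor expansion or by noting that A is similar to its Jordan form J, which has the same characteristic polynomial as A) gives
  χ_A(x) = x^3 - 15*x^2 + 75*x - 125
which factors as (x - 5)^3. The eigenvalues (with algebraic multiplicities) are λ = 5 with multiplicity 3.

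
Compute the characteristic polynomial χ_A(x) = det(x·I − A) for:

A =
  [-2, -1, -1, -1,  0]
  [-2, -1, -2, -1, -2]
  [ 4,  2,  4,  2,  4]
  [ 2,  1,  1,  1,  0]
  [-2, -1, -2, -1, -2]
x^5

Expanding det(x·I − A) (e.g. by cofactor expansion or by noting that A is similar to its Jordan form J, which has the same characteristic polynomial as A) gives
  χ_A(x) = x^5
which factors as x^5. The eigenvalues (with algebraic multiplicities) are λ = 0 with multiplicity 5.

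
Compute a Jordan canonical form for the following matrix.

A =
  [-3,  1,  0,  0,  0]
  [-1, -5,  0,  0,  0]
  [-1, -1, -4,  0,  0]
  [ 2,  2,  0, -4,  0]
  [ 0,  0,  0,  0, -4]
J_2(-4) ⊕ J_1(-4) ⊕ J_1(-4) ⊕ J_1(-4)

The characteristic polynomial is
  det(x·I − A) = x^5 + 20*x^4 + 160*x^3 + 640*x^2 + 1280*x + 1024 = (x + 4)^5

Eigenvalues and multiplicities (the geometric multiplicity of λ is n − rank(A − λI), which equals the number of Jordan blocks for λ):
  λ = -4: algebraic multiplicity = 5, geometric multiplicity = 4

Determining the block sizes for each eigenvalue:
  λ = -4: 4 blocks summing to 5 forces exactly one block of size 2 and the rest size 1 → block sizes [2, 1, 1, 1]

Assembling the blocks gives a Jordan form
J =
  [-4,  1,  0,  0,  0]
  [ 0, -4,  0,  0,  0]
  [ 0,  0, -4,  0,  0]
  [ 0,  0,  0, -4,  0]
  [ 0,  0,  0,  0, -4]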